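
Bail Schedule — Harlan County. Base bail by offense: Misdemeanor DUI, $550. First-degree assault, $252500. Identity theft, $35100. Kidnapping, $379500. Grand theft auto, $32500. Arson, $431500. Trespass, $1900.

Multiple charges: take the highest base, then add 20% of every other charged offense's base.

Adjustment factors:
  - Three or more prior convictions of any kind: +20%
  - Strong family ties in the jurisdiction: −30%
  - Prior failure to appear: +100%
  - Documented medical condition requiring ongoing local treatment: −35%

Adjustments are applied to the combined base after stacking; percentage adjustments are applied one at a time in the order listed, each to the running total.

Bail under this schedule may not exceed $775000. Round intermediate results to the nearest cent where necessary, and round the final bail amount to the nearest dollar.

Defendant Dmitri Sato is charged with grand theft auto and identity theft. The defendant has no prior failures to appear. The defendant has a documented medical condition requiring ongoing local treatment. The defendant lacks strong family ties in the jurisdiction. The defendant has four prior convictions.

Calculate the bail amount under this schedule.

$32448

Base amounts from the schedule: grand theft auto $32500; identity theft $35100.
Stacking rule: highest base plus 20% of each additional charge. Highest is identity theft at $35100. Additional: $32500 × 20% = $6500. Combined base = $35100 + $6500 = $41600.
Three or more prior convictions of any kind (+20%): $41600 × 1.2 = $49920.
Documented medical condition requiring ongoing local treatment (−35%): $49920 × 0.65 = $32448.
$32448 is within the $775000 maximum.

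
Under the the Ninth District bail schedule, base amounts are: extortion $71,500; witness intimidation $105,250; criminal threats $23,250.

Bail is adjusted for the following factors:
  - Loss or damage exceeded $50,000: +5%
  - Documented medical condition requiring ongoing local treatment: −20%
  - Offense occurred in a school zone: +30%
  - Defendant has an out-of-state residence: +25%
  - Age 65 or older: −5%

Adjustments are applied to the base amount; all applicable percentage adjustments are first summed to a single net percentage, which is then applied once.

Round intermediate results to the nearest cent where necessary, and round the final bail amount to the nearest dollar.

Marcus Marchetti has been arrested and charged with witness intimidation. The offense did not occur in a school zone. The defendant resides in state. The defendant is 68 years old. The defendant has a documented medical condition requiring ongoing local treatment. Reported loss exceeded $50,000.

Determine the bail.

Base amounts from the schedule: witness intimidation $105,250.
Single charge. Combined base = $105,250.
Net percentage adjustment: +5% −20% −5% = −20%. $105,250 × 0.8 = $84,200.

$84,200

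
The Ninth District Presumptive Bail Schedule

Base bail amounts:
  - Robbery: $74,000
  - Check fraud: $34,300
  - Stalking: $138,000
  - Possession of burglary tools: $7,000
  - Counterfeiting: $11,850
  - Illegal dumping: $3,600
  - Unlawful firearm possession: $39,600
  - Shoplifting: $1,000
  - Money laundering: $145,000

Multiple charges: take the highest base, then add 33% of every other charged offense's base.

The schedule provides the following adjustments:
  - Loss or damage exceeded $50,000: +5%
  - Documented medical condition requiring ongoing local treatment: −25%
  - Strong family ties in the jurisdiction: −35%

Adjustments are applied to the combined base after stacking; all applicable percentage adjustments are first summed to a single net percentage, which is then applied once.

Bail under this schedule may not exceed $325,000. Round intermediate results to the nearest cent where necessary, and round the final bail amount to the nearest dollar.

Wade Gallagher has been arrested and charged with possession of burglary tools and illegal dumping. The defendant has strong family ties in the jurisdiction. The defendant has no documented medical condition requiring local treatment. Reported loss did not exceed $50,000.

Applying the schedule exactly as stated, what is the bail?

Base amounts from the schedule: possession of burglary tools $7,000; illegal dumping $3,600.
Stacking rule: highest base plus 33% of each additional charge. Highest is possession of burglary tools at $7,000. Additional: $3,600 × 33% = $1,188. Combined base = $7,000 + $1,188 = $8,188.
Strong family ties in the jurisdiction (−35%): $8,188 × 0.65 = $5,322.20.
$5,322.20 is within the $325,000 maximum.
Rounded to the nearest dollar: $5,322.

$5,322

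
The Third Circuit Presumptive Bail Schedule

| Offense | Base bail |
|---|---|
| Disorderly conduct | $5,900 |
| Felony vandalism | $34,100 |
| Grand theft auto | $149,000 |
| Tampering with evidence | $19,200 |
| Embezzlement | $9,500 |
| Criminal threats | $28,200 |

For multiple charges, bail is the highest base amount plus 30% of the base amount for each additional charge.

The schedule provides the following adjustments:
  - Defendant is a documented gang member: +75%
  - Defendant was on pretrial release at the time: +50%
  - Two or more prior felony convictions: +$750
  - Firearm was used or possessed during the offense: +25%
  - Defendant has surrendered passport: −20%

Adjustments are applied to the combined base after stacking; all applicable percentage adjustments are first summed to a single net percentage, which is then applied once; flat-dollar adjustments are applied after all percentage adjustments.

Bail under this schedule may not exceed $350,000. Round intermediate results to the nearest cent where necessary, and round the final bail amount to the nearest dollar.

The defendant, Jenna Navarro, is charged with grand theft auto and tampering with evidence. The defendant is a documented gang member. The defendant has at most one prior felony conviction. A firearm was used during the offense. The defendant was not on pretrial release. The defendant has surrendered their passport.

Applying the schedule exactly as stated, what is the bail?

$278,568

Base amounts from the schedule: grand theft auto $149,000; tampering with evidence $19,200.
Stacking rule: highest base plus 30% of each additional charge. Highest is grand theft auto at $149,000. Additional: $19,200 × 30% = $5,760. Combined base = $149,000 + $5,760 = $154,760.
Net percentage adjustment: +75% +25% −20% = +80%. $154,760 × 1.8 = $278,568.
$278,568 is within the $350,000 maximum.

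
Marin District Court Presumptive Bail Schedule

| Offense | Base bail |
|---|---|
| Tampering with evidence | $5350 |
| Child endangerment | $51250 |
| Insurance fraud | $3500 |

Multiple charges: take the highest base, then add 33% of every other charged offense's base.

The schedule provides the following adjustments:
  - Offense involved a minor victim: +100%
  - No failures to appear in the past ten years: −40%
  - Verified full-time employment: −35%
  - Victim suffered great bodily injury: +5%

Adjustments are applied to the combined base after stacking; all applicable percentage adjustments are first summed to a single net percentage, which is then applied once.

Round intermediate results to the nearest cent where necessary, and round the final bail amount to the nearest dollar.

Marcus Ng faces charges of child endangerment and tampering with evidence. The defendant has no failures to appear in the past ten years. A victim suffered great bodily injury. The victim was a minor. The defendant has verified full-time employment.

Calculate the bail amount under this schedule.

$68920

Base amounts from the schedule: child endangerment $51250; tampering with evidence $5350.
Stacking rule: highest base plus 33% of each additional charge. Highest is child endangerment at $51250. Additional: $5350 × 33% = $1765.50. Combined base = $51250 + $1765.50 = $53015.50.
Net percentage adjustment: +100% −40% −35% +5% = +30%. $53015.50 × 1.3 = $68920.15.
Rounded to the nearest dollar: $68920.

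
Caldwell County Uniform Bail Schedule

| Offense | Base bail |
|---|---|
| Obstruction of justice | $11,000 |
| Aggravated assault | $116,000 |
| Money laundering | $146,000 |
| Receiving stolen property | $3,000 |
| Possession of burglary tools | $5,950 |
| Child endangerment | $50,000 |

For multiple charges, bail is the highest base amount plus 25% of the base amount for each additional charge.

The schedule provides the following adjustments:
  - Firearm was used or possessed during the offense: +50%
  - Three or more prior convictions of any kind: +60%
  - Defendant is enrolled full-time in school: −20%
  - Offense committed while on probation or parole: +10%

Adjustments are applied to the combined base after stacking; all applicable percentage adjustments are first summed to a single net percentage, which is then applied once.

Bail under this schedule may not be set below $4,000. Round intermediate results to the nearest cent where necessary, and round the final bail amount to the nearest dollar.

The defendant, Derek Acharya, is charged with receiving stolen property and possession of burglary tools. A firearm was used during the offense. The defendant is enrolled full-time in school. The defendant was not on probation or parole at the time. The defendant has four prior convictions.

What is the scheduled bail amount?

$12,730

Base amounts from the schedule: receiving stolen property $3,000; possession of burglary tools $5,950.
Stacking rule: highest base plus 25% of each additional charge. Highest is possession of burglary tools at $5,950. Additional: $3,000 × 25% = $750. Combined base = $5,950 + $750 = $6,700.
Net percentage adjustment: +50% +60% −20% = +90%. $6,700 × 1.9 = $12,730.
$12,730 is at or above the $4,000 minimum.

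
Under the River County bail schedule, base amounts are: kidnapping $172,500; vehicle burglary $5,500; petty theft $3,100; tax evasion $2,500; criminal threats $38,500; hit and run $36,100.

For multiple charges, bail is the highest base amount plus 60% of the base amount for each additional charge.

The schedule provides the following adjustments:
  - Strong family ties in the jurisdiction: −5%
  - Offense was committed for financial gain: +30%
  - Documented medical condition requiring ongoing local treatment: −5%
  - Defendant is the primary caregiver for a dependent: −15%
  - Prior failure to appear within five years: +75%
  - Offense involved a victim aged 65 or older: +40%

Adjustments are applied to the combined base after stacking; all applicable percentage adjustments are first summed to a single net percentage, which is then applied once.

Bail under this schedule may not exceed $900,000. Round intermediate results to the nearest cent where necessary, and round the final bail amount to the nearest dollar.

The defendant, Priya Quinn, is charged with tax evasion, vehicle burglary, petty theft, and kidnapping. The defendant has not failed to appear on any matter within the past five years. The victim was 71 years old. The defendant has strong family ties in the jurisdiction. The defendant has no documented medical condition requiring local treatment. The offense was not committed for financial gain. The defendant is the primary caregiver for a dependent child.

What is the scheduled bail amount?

Base amounts from the schedule: tax evasion $2,500; vehicle burglary $5,500; petty theft $3,100; kidnapping $172,500.
Stacking rule: highest base plus 60% of each additional charge. Highest is kidnapping at $172,500. Additional: $2,500 × 60% = $1,500; $5,500 × 60% = $3,300; $3,100 × 60% = $1,860. Combined base = $172,500 + $6,660 = $179,160.
Net percentage adjustment: −5% −15% +40% = +20%. $179,160 × 1.2 = $214,992.
$214,992 is within the $900,000 maximum.

$214,992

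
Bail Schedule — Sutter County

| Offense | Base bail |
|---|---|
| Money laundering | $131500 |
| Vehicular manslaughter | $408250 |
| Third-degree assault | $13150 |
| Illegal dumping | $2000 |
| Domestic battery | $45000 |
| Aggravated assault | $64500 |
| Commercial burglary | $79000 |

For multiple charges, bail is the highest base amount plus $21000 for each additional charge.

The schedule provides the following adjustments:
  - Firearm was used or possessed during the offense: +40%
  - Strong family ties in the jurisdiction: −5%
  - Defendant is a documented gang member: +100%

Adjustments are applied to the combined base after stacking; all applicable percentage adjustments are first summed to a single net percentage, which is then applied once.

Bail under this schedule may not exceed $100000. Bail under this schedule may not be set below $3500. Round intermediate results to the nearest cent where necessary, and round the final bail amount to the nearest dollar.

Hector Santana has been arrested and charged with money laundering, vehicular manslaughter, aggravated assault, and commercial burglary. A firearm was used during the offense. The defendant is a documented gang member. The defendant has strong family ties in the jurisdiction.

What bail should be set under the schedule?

Base amounts from the schedule: money laundering $131500; vehicular manslaughter $408250; aggravated assault $64500; commercial burglary $79000.
Stacking rule: highest base plus $21000 per additional charge. Highest is vehicular manslaughter at $408250; 3 additional charges → +$63000. Combined base = $471250.
Net percentage adjustment: +40% −5% +100% = +135%. $471250 × 2.35 = $1107437.50.
Result $1107437.50 exceeds the maximum of $100000; bail is capped at $100000.
$100000 is at or above the $3500 minimum.

$100000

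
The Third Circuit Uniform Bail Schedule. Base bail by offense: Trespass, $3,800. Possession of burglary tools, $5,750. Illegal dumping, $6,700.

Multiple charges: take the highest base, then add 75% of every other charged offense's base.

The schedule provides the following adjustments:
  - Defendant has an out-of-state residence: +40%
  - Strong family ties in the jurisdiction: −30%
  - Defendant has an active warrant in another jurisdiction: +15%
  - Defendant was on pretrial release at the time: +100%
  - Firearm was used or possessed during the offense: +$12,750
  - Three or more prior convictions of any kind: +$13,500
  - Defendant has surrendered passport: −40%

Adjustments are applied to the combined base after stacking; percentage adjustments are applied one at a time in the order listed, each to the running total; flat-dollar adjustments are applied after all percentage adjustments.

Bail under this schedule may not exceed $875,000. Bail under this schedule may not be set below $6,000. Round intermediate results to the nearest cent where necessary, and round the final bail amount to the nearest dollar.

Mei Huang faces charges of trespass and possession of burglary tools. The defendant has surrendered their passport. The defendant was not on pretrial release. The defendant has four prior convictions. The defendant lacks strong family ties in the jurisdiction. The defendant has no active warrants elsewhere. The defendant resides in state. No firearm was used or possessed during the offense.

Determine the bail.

Base amounts from the schedule: trespass $3,800; possession of burglary tools $5,750.
Stacking rule: highest base plus 75% of each additional charge. Highest is possession of burglary tools at $5,750. Additional: $3,800 × 75% = $2,850. Combined base = $5,750 + $2,850 = $8,600.
Defendant has surrendered passport (−40%): $8,600 × 0.6 = $5,160.
Three or more prior convictions of any kind (+$13,500 flat): $5,160 + $13,500 = $18,660.
$18,660 is within the $875,000 maximum.
$18,660 is at or above the $6,000 minimum.

$18,660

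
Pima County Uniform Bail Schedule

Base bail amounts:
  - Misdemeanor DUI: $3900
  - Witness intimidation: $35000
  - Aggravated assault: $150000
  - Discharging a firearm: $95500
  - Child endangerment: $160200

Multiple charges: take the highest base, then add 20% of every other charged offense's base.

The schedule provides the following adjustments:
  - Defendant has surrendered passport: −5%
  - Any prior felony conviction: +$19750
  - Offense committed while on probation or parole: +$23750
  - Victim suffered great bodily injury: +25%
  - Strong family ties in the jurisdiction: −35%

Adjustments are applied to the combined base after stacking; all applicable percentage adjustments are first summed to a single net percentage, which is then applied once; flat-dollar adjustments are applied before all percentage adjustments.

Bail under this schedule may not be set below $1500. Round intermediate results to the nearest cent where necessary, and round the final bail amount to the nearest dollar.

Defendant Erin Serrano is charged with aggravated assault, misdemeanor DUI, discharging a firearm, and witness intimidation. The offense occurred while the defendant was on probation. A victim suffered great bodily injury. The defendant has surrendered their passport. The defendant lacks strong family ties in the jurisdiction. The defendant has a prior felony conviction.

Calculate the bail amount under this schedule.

Base amounts from the schedule: aggravated assault $150000; misdemeanor DUI $3900; discharging a firearm $95500; witness intimidation $35000.
Stacking rule: highest base plus 20% of each additional charge. Highest is aggravated assault at $150000. Additional: $3900 × 20% = $780; $95500 × 20% = $19100; $35000 × 20% = $7000. Combined base = $150000 + $26880 = $176880.
Any prior felony conviction (+$19750 flat): $176880 + $19750 = $196630.
Offense committed while on probation or parole (+$23750 flat): $196630 + $23750 = $220380.
Net percentage adjustment: −5% +25% = +20%. $220380 × 1.2 = $264456.
$264456 is at or above the $1500 minimum.

$264456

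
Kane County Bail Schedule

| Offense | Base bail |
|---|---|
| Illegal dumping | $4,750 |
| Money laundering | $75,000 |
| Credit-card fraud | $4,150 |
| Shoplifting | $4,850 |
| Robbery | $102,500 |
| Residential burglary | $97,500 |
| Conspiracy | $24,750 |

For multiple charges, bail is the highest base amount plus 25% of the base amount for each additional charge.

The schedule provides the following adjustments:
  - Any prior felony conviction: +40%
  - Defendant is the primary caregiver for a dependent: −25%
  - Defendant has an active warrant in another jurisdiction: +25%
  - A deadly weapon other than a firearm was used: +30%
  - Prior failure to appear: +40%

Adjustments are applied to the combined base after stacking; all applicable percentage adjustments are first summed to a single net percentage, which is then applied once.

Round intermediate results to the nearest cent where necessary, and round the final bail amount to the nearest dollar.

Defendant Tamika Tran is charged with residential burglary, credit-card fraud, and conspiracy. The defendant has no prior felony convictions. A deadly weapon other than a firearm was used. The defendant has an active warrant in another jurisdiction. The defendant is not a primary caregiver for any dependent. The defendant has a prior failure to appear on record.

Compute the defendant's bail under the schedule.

$204,214

Base amounts from the schedule: residential burglary $97,500; credit-card fraud $4,150; conspiracy $24,750.
Stacking rule: highest base plus 25% of each additional charge. Highest is residential burglary at $97,500. Additional: $4,150 × 25% = $1,037.50; $24,750 × 25% = $6,187.50. Combined base = $97,500 + $7,225 = $104,725.
Net percentage adjustment: +25% +30% +40% = +95%. $104,725 × 1.95 = $204,213.75.
Rounded to the nearest dollar: $204,214.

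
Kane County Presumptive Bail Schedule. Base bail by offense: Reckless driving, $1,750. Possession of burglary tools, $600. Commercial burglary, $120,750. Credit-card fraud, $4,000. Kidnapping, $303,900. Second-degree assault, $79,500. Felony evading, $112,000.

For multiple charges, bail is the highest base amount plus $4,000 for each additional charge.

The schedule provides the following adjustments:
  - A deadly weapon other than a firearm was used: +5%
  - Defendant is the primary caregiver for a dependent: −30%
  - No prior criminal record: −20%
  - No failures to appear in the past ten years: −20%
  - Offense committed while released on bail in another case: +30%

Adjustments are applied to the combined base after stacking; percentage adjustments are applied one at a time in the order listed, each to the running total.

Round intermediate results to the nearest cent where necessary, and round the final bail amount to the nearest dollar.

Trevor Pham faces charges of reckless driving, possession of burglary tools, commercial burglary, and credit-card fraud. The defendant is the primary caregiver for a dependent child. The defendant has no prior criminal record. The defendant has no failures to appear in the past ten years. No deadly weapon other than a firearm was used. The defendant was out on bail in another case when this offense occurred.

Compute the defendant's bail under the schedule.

$77,314

Base amounts from the schedule: reckless driving $1,750; possession of burglary tools $600; commercial burglary $120,750; credit-card fraud $4,000.
Stacking rule: highest base plus $4,000 per additional charge. Highest is commercial burglary at $120,750; 3 additional charges → +$12,000. Combined base = $132,750.
Defendant is the primary caregiver for a dependent (−30%): $132,750 × 0.7 = $92,925.
No prior criminal record (−20%): $92,925 × 0.8 = $74,340.
No failures to appear in the past ten years (−20%): $74,340 × 0.8 = $59,472.
Offense committed while released on bail in another case (+30%): $59,472 × 1.3 = $77,313.60.
Rounded to the nearest dollar: $77,314.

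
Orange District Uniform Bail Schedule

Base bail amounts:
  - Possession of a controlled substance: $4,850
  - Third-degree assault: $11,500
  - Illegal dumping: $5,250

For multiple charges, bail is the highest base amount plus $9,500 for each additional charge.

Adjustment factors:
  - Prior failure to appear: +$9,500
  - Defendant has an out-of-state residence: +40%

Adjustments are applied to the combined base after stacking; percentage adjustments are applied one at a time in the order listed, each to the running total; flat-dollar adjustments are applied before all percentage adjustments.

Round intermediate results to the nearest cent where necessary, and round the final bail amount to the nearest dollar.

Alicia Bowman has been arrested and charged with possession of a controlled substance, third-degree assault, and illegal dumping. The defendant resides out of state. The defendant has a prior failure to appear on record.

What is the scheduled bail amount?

Base amounts from the schedule: possession of a controlled substance $4,850; third-degree assault $11,500; illegal dumping $5,250.
Stacking rule: highest base plus $9,500 per additional charge. Highest is third-degree assault at $11,500; 2 additional charges → +$19,000. Combined base = $30,500.
Prior failure to appear (+$9,500 flat): $30,500 + $9,500 = $40,000.
Defendant has an out-of-state residence (+40%): $40,000 × 1.4 = $56,000.

$56,000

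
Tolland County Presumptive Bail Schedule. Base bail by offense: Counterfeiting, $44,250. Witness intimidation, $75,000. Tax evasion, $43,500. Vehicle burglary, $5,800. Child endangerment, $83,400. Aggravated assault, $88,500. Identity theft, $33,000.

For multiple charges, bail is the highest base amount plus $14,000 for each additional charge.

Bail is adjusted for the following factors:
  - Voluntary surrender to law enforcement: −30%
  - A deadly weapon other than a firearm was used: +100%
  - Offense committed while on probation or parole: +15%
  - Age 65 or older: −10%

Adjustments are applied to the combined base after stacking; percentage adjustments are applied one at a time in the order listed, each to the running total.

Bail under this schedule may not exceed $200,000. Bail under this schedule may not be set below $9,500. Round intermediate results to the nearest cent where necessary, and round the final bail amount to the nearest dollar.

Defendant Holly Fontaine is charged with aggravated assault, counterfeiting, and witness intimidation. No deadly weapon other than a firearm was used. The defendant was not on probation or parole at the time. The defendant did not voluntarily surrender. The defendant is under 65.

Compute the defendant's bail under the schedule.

Base amounts from the schedule: aggravated assault $88,500; counterfeiting $44,250; witness intimidation $75,000.
Stacking rule: highest base plus $14,000 per additional charge. Highest is aggravated assault at $88,500; 2 additional charges → +$28,000. Combined base = $116,500.
No adjustment factors apply to this defendant.
$116,500 is within the $200,000 maximum.
$116,500 is at or above the $9,500 minimum.

$116,500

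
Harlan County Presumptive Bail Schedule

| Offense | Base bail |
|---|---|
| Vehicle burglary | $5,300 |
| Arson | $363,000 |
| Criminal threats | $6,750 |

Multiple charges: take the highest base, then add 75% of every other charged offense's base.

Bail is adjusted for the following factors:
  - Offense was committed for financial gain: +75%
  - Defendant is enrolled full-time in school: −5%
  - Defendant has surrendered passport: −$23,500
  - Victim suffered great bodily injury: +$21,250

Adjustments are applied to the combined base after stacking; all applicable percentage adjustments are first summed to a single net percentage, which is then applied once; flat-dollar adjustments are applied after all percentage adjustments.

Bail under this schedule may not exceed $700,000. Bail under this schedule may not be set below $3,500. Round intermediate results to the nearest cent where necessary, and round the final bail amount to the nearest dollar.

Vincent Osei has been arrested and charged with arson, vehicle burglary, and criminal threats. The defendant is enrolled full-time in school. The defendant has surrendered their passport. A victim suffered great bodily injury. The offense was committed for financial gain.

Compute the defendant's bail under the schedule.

Base amounts from the schedule: arson $363,000; vehicle burglary $5,300; criminal threats $6,750.
Stacking rule: highest base plus 75% of each additional charge. Highest is arson at $363,000. Additional: $5,300 × 75% = $3,975; $6,750 × 75% = $5,062.50. Combined base = $363,000 + $9,037.50 = $372,037.50.
Net percentage adjustment: +75% −5% = +70%. $372,037.50 × 1.7 = $632,463.75.
Defendant has surrendered passport (−$23,500 flat): $632,463.75 − $23,500 = $608,963.75.
Victim suffered great bodily injury (+$21,250 flat): $608,963.75 + $21,250 = $630,213.75.
$630,213.75 is within the $700,000 maximum.
$630,213.75 is at or above the $3,500 minimum.
Rounded to the nearest dollar: $630,214.

$630,214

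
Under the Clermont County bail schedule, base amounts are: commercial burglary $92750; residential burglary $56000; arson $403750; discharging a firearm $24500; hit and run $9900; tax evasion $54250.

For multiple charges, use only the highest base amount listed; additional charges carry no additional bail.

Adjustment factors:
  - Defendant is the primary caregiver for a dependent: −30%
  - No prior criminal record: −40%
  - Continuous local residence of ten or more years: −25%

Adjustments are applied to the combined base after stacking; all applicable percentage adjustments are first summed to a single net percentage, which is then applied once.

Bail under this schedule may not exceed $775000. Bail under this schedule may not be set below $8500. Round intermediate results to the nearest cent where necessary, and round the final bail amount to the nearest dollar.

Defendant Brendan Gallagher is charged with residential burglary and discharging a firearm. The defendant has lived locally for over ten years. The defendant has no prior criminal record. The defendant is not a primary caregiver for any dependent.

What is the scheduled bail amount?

Base amounts from the schedule: residential burglary $56000; discharging a firearm $24500.
Stacking rule: use the highest base only. Highest is residential burglary at $56000. Combined base = $56000.
Net percentage adjustment: −40% −25% = −65%. $56000 × 0.35 = $19600.
$19600 is within the $775000 maximum.
$19600 is at or above the $8500 minimum.

$19600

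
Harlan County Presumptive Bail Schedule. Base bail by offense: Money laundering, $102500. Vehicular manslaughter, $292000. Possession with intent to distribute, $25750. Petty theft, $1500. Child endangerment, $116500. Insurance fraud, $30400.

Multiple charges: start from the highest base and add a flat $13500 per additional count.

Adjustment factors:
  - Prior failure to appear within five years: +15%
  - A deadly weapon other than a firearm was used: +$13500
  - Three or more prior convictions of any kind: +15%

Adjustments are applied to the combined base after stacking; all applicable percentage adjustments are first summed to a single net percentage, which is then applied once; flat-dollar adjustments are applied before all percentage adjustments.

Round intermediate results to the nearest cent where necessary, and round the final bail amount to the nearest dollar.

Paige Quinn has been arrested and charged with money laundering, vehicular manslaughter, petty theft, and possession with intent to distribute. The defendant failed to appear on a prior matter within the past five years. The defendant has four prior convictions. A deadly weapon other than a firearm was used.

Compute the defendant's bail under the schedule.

$449800

Base amounts from the schedule: money laundering $102500; vehicular manslaughter $292000; petty theft $1500; possession with intent to distribute $25750.
Stacking rule: highest base plus $13500 per additional charge. Highest is vehicular manslaughter at $292000; 3 additional charges → +$40500. Combined base = $332500.
A deadly weapon other than a firearm was used (+$13500 flat): $332500 + $13500 = $346000.
Net percentage adjustment: +15% +15% = +30%. $346000 × 1.3 = $449800.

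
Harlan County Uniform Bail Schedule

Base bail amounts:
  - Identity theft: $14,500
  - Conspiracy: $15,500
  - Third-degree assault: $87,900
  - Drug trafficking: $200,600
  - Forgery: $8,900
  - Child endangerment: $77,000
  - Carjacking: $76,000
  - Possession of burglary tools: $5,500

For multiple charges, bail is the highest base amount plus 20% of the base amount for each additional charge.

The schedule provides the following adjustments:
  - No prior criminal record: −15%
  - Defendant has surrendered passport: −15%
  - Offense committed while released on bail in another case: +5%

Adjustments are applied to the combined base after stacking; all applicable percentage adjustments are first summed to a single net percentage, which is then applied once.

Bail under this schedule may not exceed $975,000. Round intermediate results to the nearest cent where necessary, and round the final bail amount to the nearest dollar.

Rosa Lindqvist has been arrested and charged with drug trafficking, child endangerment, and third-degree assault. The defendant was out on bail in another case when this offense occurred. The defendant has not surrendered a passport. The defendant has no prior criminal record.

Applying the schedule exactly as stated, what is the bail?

$210,222

Base amounts from the schedule: drug trafficking $200,600; child endangerment $77,000; third-degree assault $87,900.
Stacking rule: highest base plus 20% of each additional charge. Highest is drug trafficking at $200,600. Additional: $77,000 × 20% = $15,400; $87,900 × 20% = $17,580. Combined base = $200,600 + $32,980 = $233,580.
Net percentage adjustment: −15% +5% = −10%. $233,580 × 0.9 = $210,222.
$210,222 is within the $975,000 maximum.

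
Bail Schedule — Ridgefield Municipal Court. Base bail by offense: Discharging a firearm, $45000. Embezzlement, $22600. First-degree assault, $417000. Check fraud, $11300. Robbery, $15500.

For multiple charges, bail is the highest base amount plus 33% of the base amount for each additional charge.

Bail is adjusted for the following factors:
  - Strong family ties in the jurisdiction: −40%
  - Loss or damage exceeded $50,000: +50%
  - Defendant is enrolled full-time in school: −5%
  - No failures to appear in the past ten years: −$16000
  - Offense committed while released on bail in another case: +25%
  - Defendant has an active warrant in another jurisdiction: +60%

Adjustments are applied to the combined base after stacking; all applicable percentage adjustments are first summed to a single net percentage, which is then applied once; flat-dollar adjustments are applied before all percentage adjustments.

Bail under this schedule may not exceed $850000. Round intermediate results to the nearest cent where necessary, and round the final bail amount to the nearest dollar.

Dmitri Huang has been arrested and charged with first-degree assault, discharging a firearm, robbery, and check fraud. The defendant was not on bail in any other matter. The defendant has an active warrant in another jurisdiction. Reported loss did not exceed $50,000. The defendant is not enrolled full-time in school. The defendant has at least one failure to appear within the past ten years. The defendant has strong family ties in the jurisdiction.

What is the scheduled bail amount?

Base amounts from the schedule: first-degree assault $417000; discharging a firearm $45000; robbery $15500; check fraud $11300.
Stacking rule: highest base plus 33% of each additional charge. Highest is first-degree assault at $417000. Additional: $45000 × 33% = $14850; $15500 × 33% = $5115; $11300 × 33% = $3729. Combined base = $417000 + $23694 = $440694.
Net percentage adjustment: −40% +60% = +20%. $440694 × 1.2 = $528832.80.
$528832.80 is within the $850000 maximum.
Rounded to the nearest dollar: $528833.

$528833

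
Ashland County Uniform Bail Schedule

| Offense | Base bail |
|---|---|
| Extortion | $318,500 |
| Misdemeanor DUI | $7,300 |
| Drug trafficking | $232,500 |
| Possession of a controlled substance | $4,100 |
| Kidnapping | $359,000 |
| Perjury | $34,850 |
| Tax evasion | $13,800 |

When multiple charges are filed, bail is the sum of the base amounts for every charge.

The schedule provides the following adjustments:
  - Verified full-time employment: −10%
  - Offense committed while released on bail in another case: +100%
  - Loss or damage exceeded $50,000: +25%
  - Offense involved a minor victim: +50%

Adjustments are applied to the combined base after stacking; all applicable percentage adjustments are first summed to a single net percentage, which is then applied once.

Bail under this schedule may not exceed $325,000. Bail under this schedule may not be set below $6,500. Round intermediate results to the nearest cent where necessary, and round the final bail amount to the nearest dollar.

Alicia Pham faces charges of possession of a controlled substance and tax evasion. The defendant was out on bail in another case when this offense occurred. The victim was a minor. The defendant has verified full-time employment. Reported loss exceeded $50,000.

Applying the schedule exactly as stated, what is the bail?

Base amounts from the schedule: possession of a controlled substance $4,100; tax evasion $13,800.
Stacking rule: sum of all bases. $4,100 + $13,800 = $17,900.
Net percentage adjustment: −10% +100% +25% +50% = +165%. $17,900 × 2.65 = $47,435.
$47,435 is within the $325,000 maximum.
$47,435 is at or above the $6,500 minimum.

$47,435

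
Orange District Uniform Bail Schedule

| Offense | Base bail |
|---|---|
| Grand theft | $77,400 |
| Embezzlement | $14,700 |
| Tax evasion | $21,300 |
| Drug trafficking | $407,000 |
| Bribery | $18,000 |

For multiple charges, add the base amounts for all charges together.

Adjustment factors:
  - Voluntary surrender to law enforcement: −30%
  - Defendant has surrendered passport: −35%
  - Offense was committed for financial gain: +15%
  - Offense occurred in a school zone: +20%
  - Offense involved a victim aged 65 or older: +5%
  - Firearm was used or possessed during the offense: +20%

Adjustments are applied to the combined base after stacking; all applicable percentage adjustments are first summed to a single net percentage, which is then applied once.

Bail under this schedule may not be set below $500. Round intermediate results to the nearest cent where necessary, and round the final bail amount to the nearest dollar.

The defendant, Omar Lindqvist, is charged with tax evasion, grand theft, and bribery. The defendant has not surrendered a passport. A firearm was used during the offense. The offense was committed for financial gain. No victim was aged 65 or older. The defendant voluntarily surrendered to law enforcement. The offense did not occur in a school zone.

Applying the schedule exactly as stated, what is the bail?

Base amounts from the schedule: tax evasion $21,300; grand theft $77,400; bribery $18,000.
Stacking rule: sum of all bases. $21,300 + $77,400 + $18,000 = $116,700.
Net percentage adjustment: −30% +15% +20% = +5%. $116,700 × 1.05 = $122,535.
$122,535 is at or above the $500 minimum.

$122,535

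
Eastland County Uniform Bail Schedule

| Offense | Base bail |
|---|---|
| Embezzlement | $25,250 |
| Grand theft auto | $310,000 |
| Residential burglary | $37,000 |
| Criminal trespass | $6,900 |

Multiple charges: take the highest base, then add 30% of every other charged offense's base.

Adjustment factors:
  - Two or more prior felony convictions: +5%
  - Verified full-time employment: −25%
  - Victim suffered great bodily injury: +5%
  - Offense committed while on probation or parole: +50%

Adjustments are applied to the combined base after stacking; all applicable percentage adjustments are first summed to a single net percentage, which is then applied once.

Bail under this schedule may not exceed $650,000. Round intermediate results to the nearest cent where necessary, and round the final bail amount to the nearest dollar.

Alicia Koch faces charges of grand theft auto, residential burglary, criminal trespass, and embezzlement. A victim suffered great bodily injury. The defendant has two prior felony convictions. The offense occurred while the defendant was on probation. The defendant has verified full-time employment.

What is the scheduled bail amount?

Base amounts from the schedule: grand theft auto $310,000; residential burglary $37,000; criminal trespass $6,900; embezzlement $25,250.
Stacking rule: highest base plus 30% of each additional charge. Highest is grand theft auto at $310,000. Additional: $37,000 × 30% = $11,100; $6,900 × 30% = $2,070; $25,250 × 30% = $7,575. Combined base = $310,000 + $20,745 = $330,745.
Net percentage adjustment: +5% −25% +5% +50% = +35%. $330,745 × 1.35 = $446,505.75.
$446,505.75 is within the $650,000 maximum.
Rounded to the nearest dollar: $446,506.

$446,506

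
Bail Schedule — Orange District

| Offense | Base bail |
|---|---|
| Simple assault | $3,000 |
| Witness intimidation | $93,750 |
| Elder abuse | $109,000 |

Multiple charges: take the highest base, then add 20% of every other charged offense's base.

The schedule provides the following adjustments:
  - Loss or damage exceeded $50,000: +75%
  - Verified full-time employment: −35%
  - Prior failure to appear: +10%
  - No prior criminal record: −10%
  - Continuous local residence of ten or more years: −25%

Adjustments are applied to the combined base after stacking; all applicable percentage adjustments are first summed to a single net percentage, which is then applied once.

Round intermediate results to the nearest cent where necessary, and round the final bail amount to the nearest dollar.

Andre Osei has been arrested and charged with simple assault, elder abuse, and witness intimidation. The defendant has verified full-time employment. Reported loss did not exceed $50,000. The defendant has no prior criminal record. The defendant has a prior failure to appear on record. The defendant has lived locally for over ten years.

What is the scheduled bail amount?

Base amounts from the schedule: simple assault $3,000; elder abuse $109,000; witness intimidation $93,750.
Stacking rule: highest base plus 20% of each additional charge. Highest is elder abuse at $109,000. Additional: $3,000 × 20% = $600; $93,750 × 20% = $18,750. Combined base = $109,000 + $19,350 = $128,350.
Net percentage adjustment: −35% +10% −10% −25% = −60%. $128,350 × 0.4 = $51,340.

$51,340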